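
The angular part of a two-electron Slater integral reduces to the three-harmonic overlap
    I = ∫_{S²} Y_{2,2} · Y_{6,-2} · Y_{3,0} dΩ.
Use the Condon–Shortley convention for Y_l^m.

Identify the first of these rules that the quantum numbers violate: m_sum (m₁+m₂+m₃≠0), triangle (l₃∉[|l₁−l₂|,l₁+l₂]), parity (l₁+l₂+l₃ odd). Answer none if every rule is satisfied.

azimuthal sum: 2 − 2 + 0 = 0  ✓
4 ≤ 3 ≤ 8 (triangle on l)  ✗
L = 2 + 6 + 3 = 11 (odd)

triangle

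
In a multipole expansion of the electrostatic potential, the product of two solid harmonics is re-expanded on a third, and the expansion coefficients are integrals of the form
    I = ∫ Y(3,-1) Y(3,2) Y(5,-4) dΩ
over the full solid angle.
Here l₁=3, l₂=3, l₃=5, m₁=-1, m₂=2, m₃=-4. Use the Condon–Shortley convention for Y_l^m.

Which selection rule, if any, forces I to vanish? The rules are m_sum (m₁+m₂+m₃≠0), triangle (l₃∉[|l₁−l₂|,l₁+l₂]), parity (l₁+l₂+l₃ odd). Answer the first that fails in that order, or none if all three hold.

azimuthal sum: -1 + 2 − 4 = -3  ✗
0 ≤ 5 ≤ 6 (triangle on l)
L = 3 + 3 + 5 = 11 (odd)

m_sum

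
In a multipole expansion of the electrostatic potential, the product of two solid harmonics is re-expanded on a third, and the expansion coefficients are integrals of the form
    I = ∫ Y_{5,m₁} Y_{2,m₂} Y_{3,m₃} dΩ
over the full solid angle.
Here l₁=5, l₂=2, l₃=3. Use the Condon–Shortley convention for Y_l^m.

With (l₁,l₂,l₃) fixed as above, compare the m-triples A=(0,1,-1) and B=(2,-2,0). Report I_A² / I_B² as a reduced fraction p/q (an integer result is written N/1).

l's match ⇒ only the (l;m) 3-j factors differ between A and B.
A: triangle coeff Δ(5,2,3) = 1/2310; Σ_t [3,3]: t=3:−1/288 = -1/288; (3j)²=5/231 [(5 2 3; 0 1 -1)], sign=-1
B: triangle coeff Δ(5,2,3) = 1/2310; Σ_t [0,0]: t=0:+1/864 = 1/864; (3j)²=1/66 [(5 2 3; 2 -2 0)], sign=-1
I_A²/I_B² = (5/231)/(1/66) = 10/7

10/7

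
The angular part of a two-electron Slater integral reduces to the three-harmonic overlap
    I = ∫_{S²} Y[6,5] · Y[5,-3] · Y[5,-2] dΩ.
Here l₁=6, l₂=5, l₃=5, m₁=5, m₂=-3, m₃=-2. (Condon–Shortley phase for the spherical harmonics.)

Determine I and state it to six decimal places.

Checks pass: Σm=0; 16 even; l₃=5∈[1,11].
(2·6+1)(2·5+1)(2·5+1) = 1573
Δ: 6! 6! 4! / 17! → 1/28588560
sum: t=1:−1/345600 t=2:+1/13824 t=3:−1/5184 t=4:+1/13824 t=5:−1/345600 = -7/129600
3j²(6 5 5; 0 0 0) = Δ·Π!·Σ² = 80/7293  (sign +1)
sum: t=0:+1/345600 t=1:−1/518400 = 1/1036800
3j²(6 5 5; 5 -3 -2) = Δ·Π!·Σ² = 7/2210  (sign -1)
combine: 4πI² = 1573·80/7293·7/2210 = 616/11271
take √, sign -1: I = -0.06594839

-0.065948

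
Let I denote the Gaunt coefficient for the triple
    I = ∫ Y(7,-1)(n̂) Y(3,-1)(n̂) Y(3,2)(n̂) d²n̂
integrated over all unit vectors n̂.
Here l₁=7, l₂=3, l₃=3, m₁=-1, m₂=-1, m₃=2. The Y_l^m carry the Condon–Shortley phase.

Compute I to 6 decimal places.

0.000000

triangle: need 4≤l₃≤10, have 3; I=0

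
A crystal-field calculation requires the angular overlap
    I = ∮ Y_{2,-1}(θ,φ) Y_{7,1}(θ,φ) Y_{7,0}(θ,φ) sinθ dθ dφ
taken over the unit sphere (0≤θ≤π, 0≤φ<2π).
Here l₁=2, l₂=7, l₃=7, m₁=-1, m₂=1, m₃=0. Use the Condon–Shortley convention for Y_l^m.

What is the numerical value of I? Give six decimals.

Rules hold: Σm=0, L=16 even, 5≤7≤9.
N = 5·15·15 = 1125
Δ = 2!·2!·12!/17! = 1/185640
Racah Σ t=0..2: t=0:+1/2419200 t=1:−1/518400 t=2:+1/2419200 = -1/907200
⇒ 3j(2 7 7; 0 0 0)² = 56/3315, sgn +1
Racah Σ t=1..2: t=1:−1/1209600 t=2:+1/1036800 = 1/7257600
⇒ 3j(2 7 7; -1 1 0)² = 1/2210, sgn -1
4πI² = N·(3j₀)²·(3jₘ)² = 420/48841
I = -1·√(0.00859933/4π) = -0.02615938

-0.026159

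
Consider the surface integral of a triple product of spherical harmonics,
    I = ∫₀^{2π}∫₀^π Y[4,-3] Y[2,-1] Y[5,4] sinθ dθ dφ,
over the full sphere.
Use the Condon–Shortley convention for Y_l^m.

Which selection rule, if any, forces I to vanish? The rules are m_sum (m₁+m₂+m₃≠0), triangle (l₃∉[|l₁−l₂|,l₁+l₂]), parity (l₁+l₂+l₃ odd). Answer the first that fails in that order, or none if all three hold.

azimuthal sum: -3 − 1 + 4 = 0  ✓
2 ≤ 5 ≤ 6 (triangle on l)  ✓
L = 4 + 2 + 5 = 11 (odd)  ✗

parity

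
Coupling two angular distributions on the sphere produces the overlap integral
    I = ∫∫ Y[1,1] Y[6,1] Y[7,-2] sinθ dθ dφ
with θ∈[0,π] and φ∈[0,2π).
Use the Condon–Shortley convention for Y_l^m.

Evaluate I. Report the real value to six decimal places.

0.209937

m-sum 0 ✓  L=14 even ✓  5≤7≤7 ✓
Π(2lᵢ+1) = 3×13×15 = 585
triangle coeff Δ(1,6,7) = 1/1365
Σ_t [0,0]: t=0:+1/518400 = 1/518400
(3j)²=7/195 [(1 6 7; 0 0 0)], sign=-1
Σ_t [0,0]: t=0:+1/1209600 = 1/1209600
(3j)²=12/455 [(1 6 7; 1 1 -2)], sign=-1
⇒ 4πI² = 36/65
I = (+1)√(36/65/(4π)) = 0.20993732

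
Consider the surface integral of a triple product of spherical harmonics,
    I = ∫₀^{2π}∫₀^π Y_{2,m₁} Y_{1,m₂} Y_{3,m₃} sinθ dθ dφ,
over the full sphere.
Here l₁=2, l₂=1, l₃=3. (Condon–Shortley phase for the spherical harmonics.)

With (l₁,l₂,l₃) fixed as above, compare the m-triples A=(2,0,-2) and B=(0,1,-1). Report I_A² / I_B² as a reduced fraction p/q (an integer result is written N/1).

l's match ⇒ only the (l;m) 3-j factors differ between A and B.
A: triangle coeff Δ(2,1,3) = 1/105; Σ_t [0,0]: t=0:+1/24 = 1/24; (3j)²=1/21 [(2 1 3; 2 0 -2)], sign=-1
B: triangle coeff Δ(2,1,3) = 1/105; Σ_t [0,0]: t=0:+1/8 = 1/8; (3j)²=2/35 [(2 1 3; 0 1 -1)], sign=+1
I_A²/I_B² = (1/21)/(2/35) = 5/6

5/6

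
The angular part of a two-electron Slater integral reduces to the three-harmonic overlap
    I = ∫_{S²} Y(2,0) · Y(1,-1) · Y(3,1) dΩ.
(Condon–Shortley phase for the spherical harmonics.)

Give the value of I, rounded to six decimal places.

Rules hold: Σm=0, L=6 even, 1≤3≤3.
N = 5·3·7 = 105
Δ = 0!·4!·2!/7! = 1/105
Racah Σ t=0..0: t=0:+1/4 = 1/4
⇒ 3j(2 1 3; 0 0 0)² = 3/35, sgn -1
Racah Σ t=0..0: t=0:+1/8 = 1/8
⇒ 3j(2 1 3; 0 -1 1)² = 2/35, sgn +1
4πI² = N·(3j₀)²·(3jₘ)² = 18/35
I = -1·√(0.514286/4π) = -0.20230066

-0.202301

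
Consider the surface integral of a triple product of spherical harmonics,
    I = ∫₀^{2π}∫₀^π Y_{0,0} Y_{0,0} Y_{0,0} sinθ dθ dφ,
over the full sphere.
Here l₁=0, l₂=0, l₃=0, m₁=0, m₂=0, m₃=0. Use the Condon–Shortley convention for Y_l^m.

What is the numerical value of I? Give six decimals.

0.282095

m-sum 0 ✓  L=0 even ✓  0≤0≤0 ✓
Π(2lᵢ+1) = 1×1×1 = 1
triangle coeff Δ(0,0,0) = 1/1
Σ_t [0,0]: t=0:+1/1 = 1/1
(3j)²=1/1 [(0 0 0; 0 0 0)], sign=+1
(m-triple is (0,0,0) — same symbol as above.)
⇒ 4πI² = 1/1
I = (+1)√(1/1/(4π)) = 0.28209479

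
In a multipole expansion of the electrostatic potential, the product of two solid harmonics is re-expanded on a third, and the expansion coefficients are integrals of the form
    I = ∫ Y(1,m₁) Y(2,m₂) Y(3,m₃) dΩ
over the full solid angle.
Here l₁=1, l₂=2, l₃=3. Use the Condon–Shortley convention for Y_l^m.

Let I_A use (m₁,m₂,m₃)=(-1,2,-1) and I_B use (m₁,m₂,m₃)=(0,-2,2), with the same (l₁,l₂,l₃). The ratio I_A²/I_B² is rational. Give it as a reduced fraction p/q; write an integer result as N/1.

1/5

l's match ⇒ only the (l;m) 3-j factors differ between A and B.
A: triangle coeff Δ(1,2,3) = 1/105; Σ_t [0,0]: t=0:+1/48 = 1/48; (3j)²=1/105 [(1 2 3; -1 2 -1)], sign=+1
B: triangle coeff Δ(1,2,3) = 1/105; Σ_t [0,0]: t=0:+1/24 = 1/24; (3j)²=1/21 [(1 2 3; 0 -2 2)], sign=-1
I_A²/I_B² = (1/105)/(1/21) = 1/5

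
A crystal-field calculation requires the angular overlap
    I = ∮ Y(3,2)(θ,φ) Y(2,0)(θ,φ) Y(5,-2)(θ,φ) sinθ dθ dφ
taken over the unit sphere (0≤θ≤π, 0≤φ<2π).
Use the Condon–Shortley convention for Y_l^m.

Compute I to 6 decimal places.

m-sum 0 ✓  L=10 even ✓  1≤5≤5 ✓
Π(2lᵢ+1) = 7×5×11 = 385
triangle coeff Δ(3,2,5) = 1/2310
Σ_t [0,0]: t=0:+1/144 = 1/144
(3j)²=10/231 [(3 2 5; 0 0 0)], sign=-1
Σ_t [0,0]: t=0:+1/480 = 1/480
(3j)²=3/110 [(3 2 5; 2 0 -2)], sign=-1
⇒ 4πI² = 5/11
I = (+1)√(5/11/(4π)) = 0.19018827

0.190188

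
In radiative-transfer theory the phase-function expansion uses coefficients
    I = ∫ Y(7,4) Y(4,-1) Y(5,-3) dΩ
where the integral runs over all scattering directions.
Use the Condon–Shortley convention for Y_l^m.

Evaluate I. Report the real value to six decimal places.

Rules hold: Σm=0, L=16 even, 3≤5≤11.
N = 15·9·11 = 1485
Δ = 6!·8!·2!/17! = 1/6126120
Racah Σ t=2..4: t=2:+1/69120 t=3:−1/20736 t=4:+1/69120 = -1/51840
⇒ 3j(7 4 5; 0 0 0)² = 280/21879, sgn +1
Racah Σ t=1..3: t=1:−1/345600 t=2:+1/241920 t=3:−1/2903040 = 13/14515200
⇒ 3j(7 4 5; 4 -1 -3)² = 13/7140, sgn +1
4πI² = N·(3j₀)²·(3jₘ)² = 10/289
I = +1·√(0.0346021/4π) = 0.05247424

0.052474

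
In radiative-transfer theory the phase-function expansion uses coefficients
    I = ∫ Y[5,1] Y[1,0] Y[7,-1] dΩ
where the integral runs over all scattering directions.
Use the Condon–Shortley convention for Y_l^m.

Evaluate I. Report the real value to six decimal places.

|5−1|≤7≤5+1 violated ⇒ I = 0

0.000000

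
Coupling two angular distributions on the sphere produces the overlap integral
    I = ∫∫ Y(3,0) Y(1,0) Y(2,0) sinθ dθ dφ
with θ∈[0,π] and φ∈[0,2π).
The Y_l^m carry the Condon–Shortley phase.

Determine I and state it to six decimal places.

0.247767

Rules hold: Σm=0, L=6 even, 2≤2≤4.
N = 7·3·5 = 105
Δ = 2!·4!·0!/7! = 1/105
Racah Σ t=1..1: t=1:−1/4 = -1/4
⇒ 3j(3 1 2; 0 0 0)² = 3/35, sgn -1
(m-triple is (0,0,0) — same symbol as above.)
4πI² = N·(3j₀)²·(3jₘ)² = 27/35
I = +1·√(0.771429/4π) = 0.24776670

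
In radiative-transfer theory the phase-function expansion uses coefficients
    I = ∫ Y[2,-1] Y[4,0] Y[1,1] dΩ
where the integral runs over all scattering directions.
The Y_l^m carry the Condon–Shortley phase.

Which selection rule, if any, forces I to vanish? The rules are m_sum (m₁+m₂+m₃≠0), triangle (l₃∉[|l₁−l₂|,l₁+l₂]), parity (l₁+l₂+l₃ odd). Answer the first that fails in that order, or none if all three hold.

triangle

m₁+m₂+m₃ = -1 + 0 + 1 = 0  ✓
triangle: |2−4|=2 ≤ l₃=1 ≤ 2+4=6  ✗
parity: l₁+l₂+l₃ = 7 is odd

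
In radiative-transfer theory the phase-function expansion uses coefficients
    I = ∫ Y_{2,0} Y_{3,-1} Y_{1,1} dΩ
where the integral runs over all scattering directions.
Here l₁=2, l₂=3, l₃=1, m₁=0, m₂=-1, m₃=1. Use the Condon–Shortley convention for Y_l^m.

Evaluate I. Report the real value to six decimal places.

-0.202301

Rules hold: Σm=0, L=6 even, 1≤1≤5.
N = 5·7·3 = 105
Δ = 4!·0!·2!/7! = 1/105
Racah Σ t=2..2: t=2:+1/4 = 1/4
⇒ 3j(2 3 1; 0 0 0)² = 3/35, sgn -1
Racah Σ t=2..2: t=2:+1/8 = 1/8
⇒ 3j(2 3 1; 0 -1 1)² = 2/35, sgn +1
4πI² = N·(3j₀)²·(3jₘ)² = 18/35
I = -1·√(0.514286/4π) = -0.20230066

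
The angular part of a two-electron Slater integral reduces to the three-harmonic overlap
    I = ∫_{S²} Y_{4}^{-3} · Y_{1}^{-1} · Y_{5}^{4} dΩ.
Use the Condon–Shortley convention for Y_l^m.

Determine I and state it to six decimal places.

0.294638

m-sum 0 ✓  L=10 even ✓  3≤5≤5 ✓
Π(2lᵢ+1) = 9×3×11 = 297
triangle coeff Δ(4,1,5) = 1/495
Σ_t [0,0]: t=0:+1/576 = 1/576
(3j)²=5/99 [(4 1 5; 0 0 0)], sign=-1
Σ_t [0,0]: t=0:+1/10080 = 1/10080
(3j)²=4/55 [(4 1 5; -3 -1 4)], sign=-1
⇒ 4πI² = 12/11
I = (+1)√(12/11/(4π)) = 0.29463840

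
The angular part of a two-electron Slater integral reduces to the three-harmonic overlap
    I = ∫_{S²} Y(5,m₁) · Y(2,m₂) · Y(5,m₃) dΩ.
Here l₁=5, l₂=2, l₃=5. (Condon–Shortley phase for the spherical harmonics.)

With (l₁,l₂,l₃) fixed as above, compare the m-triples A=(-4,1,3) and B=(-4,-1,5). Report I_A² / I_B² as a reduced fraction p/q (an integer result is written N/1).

Same 5,2,5: normalisation and zero-m 3j drop out of the ratio.
A: Δ: 2! 8! 2! / 13! → 1/38610; sum: t=1:−1/80640 t=2:+1/10080 = 1/11520; 3j²(5 2 5; -4 1 3) = Δ·Π!·Σ² = 49/1430  (sign +1)
B: Δ: 2! 8! 2! / 13! → 1/38610; sum: t=1:−1/80640 = -1/80640; 3j²(5 2 5; -4 -1 5) = Δ·Π!·Σ² = 9/286  (sign -1)
I_A²/I_B² = (49/1430)/(9/286) = 49/45

49/45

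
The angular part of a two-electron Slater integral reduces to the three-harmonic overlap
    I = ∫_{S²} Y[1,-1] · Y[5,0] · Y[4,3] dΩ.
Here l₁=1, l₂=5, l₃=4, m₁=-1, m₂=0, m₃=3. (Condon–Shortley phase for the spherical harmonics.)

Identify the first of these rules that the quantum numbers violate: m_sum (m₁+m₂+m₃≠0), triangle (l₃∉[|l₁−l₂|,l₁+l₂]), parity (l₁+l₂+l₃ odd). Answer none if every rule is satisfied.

Σmᵢ = 2  ✗
l₃∈[|l₁−l₂|,l₁+l₂]=[4,6], have l₃=4
Σlᵢ = 10 ⇒ even

m_sum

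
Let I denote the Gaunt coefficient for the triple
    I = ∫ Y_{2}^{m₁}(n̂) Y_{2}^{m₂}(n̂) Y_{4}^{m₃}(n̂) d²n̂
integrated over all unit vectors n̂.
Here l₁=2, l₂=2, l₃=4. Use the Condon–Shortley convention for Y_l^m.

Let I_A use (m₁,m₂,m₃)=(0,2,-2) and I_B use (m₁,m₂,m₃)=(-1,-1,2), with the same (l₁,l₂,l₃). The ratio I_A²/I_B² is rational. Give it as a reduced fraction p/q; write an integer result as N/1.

Same 2,2,4: normalisation and zero-m 3j drop out of the ratio.
A: Δ: 0! 4! 4! / 9! → 1/630; sum: t=0:+1/96 = 1/96; 3j²(2 2 4; 0 2 -2) = Δ·Π!·Σ² = 1/42  (sign +1)
B: Δ: 0! 4! 4! / 9! → 1/630; sum: t=0:+1/36 = 1/36; 3j²(2 2 4; -1 -1 2) = Δ·Π!·Σ² = 4/63  (sign +1)
I_A²/I_B² = (1/42)/(4/63) = 3/8

3/8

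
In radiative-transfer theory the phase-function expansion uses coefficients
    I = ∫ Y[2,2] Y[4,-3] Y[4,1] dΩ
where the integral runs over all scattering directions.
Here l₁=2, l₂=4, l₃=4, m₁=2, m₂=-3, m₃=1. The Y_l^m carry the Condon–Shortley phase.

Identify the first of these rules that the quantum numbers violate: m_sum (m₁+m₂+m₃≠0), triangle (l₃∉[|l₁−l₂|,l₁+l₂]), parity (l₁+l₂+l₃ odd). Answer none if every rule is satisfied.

azimuthal sum: 2 − 3 + 1 = 0  ✓
2 ≤ 4 ≤ 6 (triangle on l)  ✓
L = 2 + 4 + 4 = 10 (even)  ✓

none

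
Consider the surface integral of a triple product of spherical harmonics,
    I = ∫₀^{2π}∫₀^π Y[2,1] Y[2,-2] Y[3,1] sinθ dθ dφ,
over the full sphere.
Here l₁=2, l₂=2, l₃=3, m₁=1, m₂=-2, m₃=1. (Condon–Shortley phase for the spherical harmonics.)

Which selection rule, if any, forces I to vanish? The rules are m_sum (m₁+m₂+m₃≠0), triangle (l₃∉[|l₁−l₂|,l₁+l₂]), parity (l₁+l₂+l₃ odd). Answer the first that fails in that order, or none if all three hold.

parity

azimuthal sum: 1 − 2 + 1 = 0  ✓
0 ≤ 3 ≤ 4 (triangle on l)  ✓
L = 2 + 2 + 3 = 7 (odd)  ✗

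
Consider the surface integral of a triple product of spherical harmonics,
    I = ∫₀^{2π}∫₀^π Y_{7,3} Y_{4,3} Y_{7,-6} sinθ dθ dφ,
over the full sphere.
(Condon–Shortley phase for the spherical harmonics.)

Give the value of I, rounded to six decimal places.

m-sum 0 ✓  L=18 even ✓  3≤7≤11 ✓
Π(2lᵢ+1) = 15×9×15 = 2025
triangle coeff Δ(7,4,7) = 1/58198140
Σ_t [0,4]: t=0:+1/17418240 t=1:−1/622080 t=2:+1/230400 t=3:−1/622080 t=4:+1/17418240 = 1/806400
(3j)²=2268/230945 [(7 4 7; 0 0 0)], sign=-1
Σ_t [3,4]: t=3:−1/52254720 t=4:+1/522547200 = -1/58060800
(3j)²=9/646 [(7 4 7; 3 3 -6)], sign=+1
⇒ 4πI² = 4133430/14919047
I = (-1)√(4133430/14919047/(4π)) = -0.14848406

-0.148484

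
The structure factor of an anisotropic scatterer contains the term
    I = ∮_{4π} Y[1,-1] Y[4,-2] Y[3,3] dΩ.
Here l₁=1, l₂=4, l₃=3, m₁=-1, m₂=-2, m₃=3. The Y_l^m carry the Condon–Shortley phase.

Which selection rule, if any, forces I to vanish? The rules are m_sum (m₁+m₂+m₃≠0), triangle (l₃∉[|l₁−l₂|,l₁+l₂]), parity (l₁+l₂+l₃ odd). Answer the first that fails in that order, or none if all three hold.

none

Σmᵢ = 0  ✓
l₃∈[|l₁−l₂|,l₁+l₂]=[3,5], have l₃=3  ✓
Σlᵢ = 8 ⇒ even  ✓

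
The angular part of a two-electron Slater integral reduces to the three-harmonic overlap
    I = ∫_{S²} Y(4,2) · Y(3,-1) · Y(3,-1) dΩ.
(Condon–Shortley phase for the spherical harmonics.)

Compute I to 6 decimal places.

m-sum 0 ✓  L=10 even ✓  1≤3≤7 ✓
Π(2lᵢ+1) = 9×7×7 = 441
triangle coeff Δ(4,3,3) = 1/34650
Σ_t [1,3]: t=1:−1/72 t=2:+1/16 t=3:−1/72 = 5/144
(3j)²=2/77 [(4 3 3; 0 0 0)], sign=-1
Σ_t [0,2]: t=0:+1/192 t=1:−1/36 t=2:+1/192 = -5/288
(3j)²=20/693 [(4 3 3; 2 -1 -1)], sign=-1
⇒ 4πI² = 40/121
I = (+1)√(40/121/(4π)) = 0.16219310

0.162193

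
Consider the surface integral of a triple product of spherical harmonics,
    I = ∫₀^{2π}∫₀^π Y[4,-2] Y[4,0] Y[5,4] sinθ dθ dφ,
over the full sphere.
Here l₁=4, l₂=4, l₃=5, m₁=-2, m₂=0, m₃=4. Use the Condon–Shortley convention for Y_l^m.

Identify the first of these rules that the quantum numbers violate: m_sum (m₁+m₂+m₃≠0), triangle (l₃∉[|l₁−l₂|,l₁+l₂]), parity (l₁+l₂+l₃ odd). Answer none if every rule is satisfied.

m_sum

m₁+m₂+m₃ = -2 + 0 + 4 = 2  ✗
triangle: |4−4|=0 ≤ l₃=5 ≤ 4+4=8
parity: l₁+l₂+l₃ = 13 is odd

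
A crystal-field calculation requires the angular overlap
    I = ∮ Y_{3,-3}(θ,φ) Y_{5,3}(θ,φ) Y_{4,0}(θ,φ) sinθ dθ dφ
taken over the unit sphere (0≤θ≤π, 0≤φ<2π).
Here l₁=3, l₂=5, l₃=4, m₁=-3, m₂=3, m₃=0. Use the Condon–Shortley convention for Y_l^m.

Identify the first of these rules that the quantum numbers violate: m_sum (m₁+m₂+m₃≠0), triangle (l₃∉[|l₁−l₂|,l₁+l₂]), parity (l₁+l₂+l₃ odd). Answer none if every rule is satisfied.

none

azimuthal sum: -3 + 3 + 0 = 0  ✓
2 ≤ 4 ≤ 8 (triangle on l)  ✓
L = 3 + 5 + 4 = 12 (even)  ✓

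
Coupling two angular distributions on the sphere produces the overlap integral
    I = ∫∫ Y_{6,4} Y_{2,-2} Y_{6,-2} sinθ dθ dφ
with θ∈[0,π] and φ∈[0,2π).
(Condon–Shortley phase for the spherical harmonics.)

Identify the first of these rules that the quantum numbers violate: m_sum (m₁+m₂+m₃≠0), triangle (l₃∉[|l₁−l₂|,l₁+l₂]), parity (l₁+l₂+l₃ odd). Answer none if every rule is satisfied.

none

m₁+m₂+m₃ = 4 − 2 − 2 = 0  ✓
triangle: |6−2|=4 ≤ l₃=6 ≤ 6+2=8  ✓
parity: l₁+l₂+l₃ = 14 is even  ✓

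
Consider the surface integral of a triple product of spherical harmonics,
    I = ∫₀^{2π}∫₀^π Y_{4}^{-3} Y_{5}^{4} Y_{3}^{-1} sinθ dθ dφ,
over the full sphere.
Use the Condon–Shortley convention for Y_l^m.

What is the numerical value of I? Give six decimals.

0.042401

Checks pass: Σm=0; 12 even; l₃=3∈[1,9].
(2·4+1)(2·5+1)(2·3+1) = 693
Δ: 6! 2! 4! / 13! → 1/180180
sum: t=2:+1/576 t=3:−1/144 t=4:+1/576 = -1/288
3j²(4 5 3; 0 0 0) = Δ·Π!·Σ² = 20/1001  (sign +1)
sum: t=5:−1/5760 t=6:+1/4320 = 1/17280
3j²(4 5 3; -3 4 -1) = Δ·Π!·Σ² = 7/4290  (sign +1)
combine: 4πI² = 693·20/1001·7/4290 = 42/1859
take √, sign +1: I = 0.04240138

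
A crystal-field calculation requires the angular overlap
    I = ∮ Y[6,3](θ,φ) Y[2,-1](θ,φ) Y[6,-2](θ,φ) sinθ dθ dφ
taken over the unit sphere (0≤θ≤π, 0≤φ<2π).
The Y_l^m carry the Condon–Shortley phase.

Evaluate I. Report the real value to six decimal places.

m-sum 0 ✓  L=14 even ✓  4≤6≤8 ✓
Π(2lᵢ+1) = 13×5×13 = 845
triangle coeff Δ(6,2,6) = 1/90090
Σ_t [0,2]: t=0:+1/69120 t=1:−1/14400 t=2:+1/69120 = -7/172800
(3j)²=14/715 [(6 2 6; 0 0 0)], sign=-1
Σ_t [0,1]: t=0:+1/60480 t=1:−1/161280 = 1/96768
(3j)²=15/1001 [(6 2 6; 3 -1 -2)], sign=+1
⇒ 4πI² = 30/121
I = (-1)√(30/121/(4π)) = -0.14046335

-0.140463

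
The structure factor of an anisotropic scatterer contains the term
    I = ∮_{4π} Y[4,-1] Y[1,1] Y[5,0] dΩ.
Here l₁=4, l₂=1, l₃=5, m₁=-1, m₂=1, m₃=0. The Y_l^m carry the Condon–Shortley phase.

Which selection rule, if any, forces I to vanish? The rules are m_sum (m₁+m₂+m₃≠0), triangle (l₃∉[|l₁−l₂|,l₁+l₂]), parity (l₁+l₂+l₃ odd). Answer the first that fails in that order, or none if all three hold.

m₁+m₂+m₃ = -1 + 1 + 0 = 0  ✓
triangle: |4−1|=3 ≤ l₃=5 ≤ 4+1=5  ✓
parity: l₁+l₂+l₃ = 10 is even  ✓

none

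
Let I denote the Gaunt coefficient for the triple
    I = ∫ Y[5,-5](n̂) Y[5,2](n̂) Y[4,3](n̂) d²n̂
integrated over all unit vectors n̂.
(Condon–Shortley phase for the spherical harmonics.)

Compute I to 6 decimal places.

Rules hold: Σm=0, L=14 even, 0≤4≤10.
N = 11·11·9 = 1089
Δ = 6!·4!·4!/15! = 1/3153150
Racah Σ t=1..5: t=1:−1/69120 t=2:+1/1728 t=3:−1/576 t=4:+1/1728 t=5:−1/69120 = -7/11520
⇒ 3j(5 5 4; 0 0 0)² = 2/143, sgn -1
Racah Σ t=6..6: t=6:+1/103680 = 1/103680
⇒ 3j(5 5 4; -5 2 3)² = 7/429, sgn -1
4πI² = N·(3j₀)²·(3jₘ)² = 42/169
I = +1·√(0.248521/4π) = 0.14062948

0.140629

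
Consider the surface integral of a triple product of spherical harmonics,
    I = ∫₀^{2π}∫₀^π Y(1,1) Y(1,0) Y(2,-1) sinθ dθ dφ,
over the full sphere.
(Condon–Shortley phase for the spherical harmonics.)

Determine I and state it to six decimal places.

Checks pass: Σm=0; 4 even; l₃=2∈[0,2].
(2·1+1)(2·1+1)(2·2+1) = 45
Δ: 0! 2! 2! / 5! → 1/30
sum: t=0:+1/1 = 1/1
3j²(1 1 2; 0 0 0) = Δ·Π!·Σ² = 2/15  (sign +1)
sum: t=0:+1/2 = 1/2
3j²(1 1 2; 1 0 -1) = Δ·Π!·Σ² = 1/10  (sign -1)
combine: 4πI² = 45·2/15·1/10 = 3/5
take √, sign -1: I = -0.21850969

-0.218510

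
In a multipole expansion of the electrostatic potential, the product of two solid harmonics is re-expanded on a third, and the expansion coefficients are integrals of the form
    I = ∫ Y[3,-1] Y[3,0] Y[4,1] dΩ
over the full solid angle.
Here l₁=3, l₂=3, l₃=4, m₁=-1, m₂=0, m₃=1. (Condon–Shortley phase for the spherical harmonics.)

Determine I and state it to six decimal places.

m-sum 0 ✓  L=10 even ✓  0≤4≤6 ✓
Π(2lᵢ+1) = 7×7×9 = 441
triangle coeff Δ(3,3,4) = 1/34650
Σ_t [0,2]: t=0:+1/72 t=1:−1/16 t=2:+1/72 = -5/144
(3j)²=2/77 [(3 3 4; 0 0 0)], sign=-1
Σ_t [0,2]: t=0:+1/288 t=1:−1/24 t=2:+1/48 = -5/288
(3j)²=5/462 [(3 3 4; -1 0 1)], sign=+1
⇒ 4πI² = 15/121
I = (-1)√(15/121/(4π)) = -0.09932258

-0.099323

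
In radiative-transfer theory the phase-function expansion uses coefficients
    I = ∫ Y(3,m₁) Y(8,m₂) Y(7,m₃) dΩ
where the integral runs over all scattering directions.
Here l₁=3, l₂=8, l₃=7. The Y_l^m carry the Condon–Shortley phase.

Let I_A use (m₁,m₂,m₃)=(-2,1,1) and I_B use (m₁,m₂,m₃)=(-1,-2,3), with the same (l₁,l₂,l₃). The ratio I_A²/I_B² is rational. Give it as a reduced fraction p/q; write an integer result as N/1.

l's match ⇒ only the (l;m) 3-j factors differ between A and B.
A: triangle coeff Δ(3,8,7) = 1/5290740; Σ_t [3,4]: t=3:−1/6220800 t=4:+1/14515200 = -1/10886400; (3j)²=128/12597 [(3 8 7; -2 1 1)], sign=-1
B: triangle coeff Δ(3,8,7) = 1/5290740; Σ_t [2,4]: t=2:+1/7741440 t=3:−1/13063680 t=4:+1/348364800 = 29/522547200; (3j)²=1682/264537 [(3 8 7; -1 -2 3)], sign=+1
I_A²/I_B² = (128/12597)/(1682/264537) = 1344/841

1344/841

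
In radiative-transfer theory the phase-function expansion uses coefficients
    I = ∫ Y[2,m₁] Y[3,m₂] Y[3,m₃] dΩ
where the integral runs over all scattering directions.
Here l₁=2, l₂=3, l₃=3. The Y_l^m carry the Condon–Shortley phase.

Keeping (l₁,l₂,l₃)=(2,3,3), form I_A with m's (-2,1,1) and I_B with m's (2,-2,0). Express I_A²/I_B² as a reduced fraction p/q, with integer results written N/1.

6/5

Same 2,3,3: normalisation and zero-m 3j drop out of the ratio.
A: Δ: 2! 2! 4! / 9! → 1/3780; sum: t=2:+1/16 = 1/16; 3j²(2 3 3; -2 1 1) = Δ·Π!·Σ² = 2/35  (sign +1)
B: Δ: 2! 2! 4! / 9! → 1/3780; sum: t=0:+1/24 = 1/24; 3j²(2 3 3; 2 -2 0) = Δ·Π!·Σ² = 1/21  (sign -1)
I_A²/I_B² = (2/35)/(1/21) = 6/5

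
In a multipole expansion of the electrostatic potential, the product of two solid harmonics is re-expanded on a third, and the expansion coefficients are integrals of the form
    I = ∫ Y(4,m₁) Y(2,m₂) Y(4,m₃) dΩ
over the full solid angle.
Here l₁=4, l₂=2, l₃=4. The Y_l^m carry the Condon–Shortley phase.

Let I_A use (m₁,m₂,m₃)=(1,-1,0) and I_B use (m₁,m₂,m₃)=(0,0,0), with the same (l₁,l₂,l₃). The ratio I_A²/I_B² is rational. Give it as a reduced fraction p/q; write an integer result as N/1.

Shared (l₁,l₂,l₃)=(4,2,4): N and (l;000)² cancel in I_A²/I_B².
A: Δ = 2!·6!·2!/11! = 1/13860; Racah Σ t=0..1: t=0:+1/72 t=1:−1/96 = 1/288; ⇒ 3j(4 2 4; 1 -1 0)² = 1/462, sgn +1
B: Δ = 2!·6!·2!/11! = 1/13860; Racah Σ t=0..2: t=0:+1/192 t=1:−1/36 t=2:+1/192 = -5/288; ⇒ 3j(4 2 4; 0 0 0)² = 20/693, sgn -1
I_A²/I_B² = (1/462)/(20/693) = 3/40

3/40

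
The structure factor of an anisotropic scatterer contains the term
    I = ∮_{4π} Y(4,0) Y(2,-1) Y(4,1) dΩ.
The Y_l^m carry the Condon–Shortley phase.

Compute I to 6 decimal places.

Rules hold: Σm=0, L=10 even, 2≤4≤6.
N = 9·5·9 = 405
Δ = 2!·6!·2!/11! = 1/13860
Racah Σ t=0..2: t=0:+1/192 t=1:−1/36 t=2:+1/192 = -5/288
⇒ 3j(4 2 4; 0 0 0)² = 20/693, sgn -1
Racah Σ t=0..1: t=0:+1/96 t=1:−1/72 = -1/288
⇒ 3j(4 2 4; 0 -1 1)² = 1/462, sgn +1
4πI² = N·(3j₀)²·(3jₘ)² = 150/5929
I = -1·√(0.0252994/4π) = -0.04486937

-0.044869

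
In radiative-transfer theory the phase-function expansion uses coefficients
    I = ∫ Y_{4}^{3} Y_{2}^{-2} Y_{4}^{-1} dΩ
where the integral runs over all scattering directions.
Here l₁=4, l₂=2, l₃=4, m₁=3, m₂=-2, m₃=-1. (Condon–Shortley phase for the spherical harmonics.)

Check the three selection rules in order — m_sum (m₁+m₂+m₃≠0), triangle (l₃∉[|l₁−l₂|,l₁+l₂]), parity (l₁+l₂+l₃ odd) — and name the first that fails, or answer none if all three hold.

none

m₁+m₂+m₃ = 3 − 2 − 1 = 0  ✓
triangle: |4−2|=2 ≤ l₃=4 ≤ 4+2=6  ✓
parity: l₁+l₂+l₃ = 10 is even  ✓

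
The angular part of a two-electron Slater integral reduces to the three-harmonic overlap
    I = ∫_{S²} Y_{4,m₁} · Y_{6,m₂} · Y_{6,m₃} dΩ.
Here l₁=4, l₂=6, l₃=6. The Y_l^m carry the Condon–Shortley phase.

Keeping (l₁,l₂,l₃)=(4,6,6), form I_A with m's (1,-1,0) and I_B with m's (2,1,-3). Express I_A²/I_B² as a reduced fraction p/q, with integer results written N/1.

l's match ⇒ only the (l;m) 3-j factors differ between A and B.
A: triangle coeff Δ(4,6,6) = 1/15315300; Σ_t [0,3]: t=0:+1/103680 t=1:−1/13824 t=2:+1/17280 t=3:−1/207360 = -1/103680; (3j)²=10/7293 [(4 6 6; 1 -1 0)], sign=-1
B: triangle coeff Δ(4,6,6) = 1/15315300; Σ_t [0,2]: t=0:+1/483840 t=1:−1/51840 t=2:+1/69120 = -1/362880; (3j)²=16/17017 [(4 6 6; 2 1 -3)], sign=+1
I_A²/I_B² = (10/7293)/(16/17017) = 35/24

35/24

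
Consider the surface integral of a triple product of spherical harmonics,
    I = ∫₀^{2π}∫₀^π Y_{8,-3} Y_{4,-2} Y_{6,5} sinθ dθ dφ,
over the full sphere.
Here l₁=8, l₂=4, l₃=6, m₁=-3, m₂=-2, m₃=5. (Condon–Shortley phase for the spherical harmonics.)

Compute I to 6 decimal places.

0.119359

Rules hold: Σm=0, L=18 even, 4≤6≤12.
N = 17·9·13 = 1989
Δ = 6!·10!·2!/19! = 1/23279256
Racah Σ t=2..4: t=2:+1/1658880 t=3:−1/518400 t=4:+1/1658880 = -1/1382400
⇒ 3j(8 4 6; 0 0 0)² = 504/46189, sgn -1
Racah Σ t=1..2: t=1:−1/435456000 t=2:+1/34836480 = 23/870912000
⇒ 3j(8 4 6; -3 -2 5)² = 5819/705432, sgn -1
4πI² = N·(3j₀)²·(3jₘ)² = 14283/79781
I = +1·√(0.179028/4π) = 0.11935897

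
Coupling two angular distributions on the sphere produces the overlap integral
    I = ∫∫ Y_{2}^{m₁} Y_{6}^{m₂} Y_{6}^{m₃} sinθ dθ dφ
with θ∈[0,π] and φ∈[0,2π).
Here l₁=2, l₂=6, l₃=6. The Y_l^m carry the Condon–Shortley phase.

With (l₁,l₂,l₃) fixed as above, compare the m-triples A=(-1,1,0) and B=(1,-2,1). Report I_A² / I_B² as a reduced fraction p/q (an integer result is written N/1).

Same 2,6,6: normalisation and zero-m 3j drop out of the ratio.
A: Δ: 2! 2! 10! / 15! → 1/90090; sum: t=1:−1/34560 t=2:+1/28800 = 1/172800; 3j²(2 6 6; -1 1 0) = Δ·Π!·Σ² = 1/1430  (sign +1)
B: Δ: 2! 2! 10! / 15! → 1/90090; sum: t=0:+1/34560 t=1:−1/60480 = 1/80640; 3j²(2 6 6; 1 -2 1) = Δ·Π!·Σ² = 6/1001  (sign -1)
I_A²/I_B² = (1/1430)/(6/1001) = 7/60

7/60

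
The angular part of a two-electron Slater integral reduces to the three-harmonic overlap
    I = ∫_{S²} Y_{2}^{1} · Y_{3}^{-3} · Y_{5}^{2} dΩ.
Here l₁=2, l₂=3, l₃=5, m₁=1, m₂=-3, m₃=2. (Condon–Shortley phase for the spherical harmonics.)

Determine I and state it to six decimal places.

Checks pass: Σm=0; 10 even; l₃=5∈[1,5].
(2·2+1)(2·3+1)(2·5+1) = 385
Δ: 0! 4! 6! / 11! → 1/2310
sum: t=0:+1/144 = 1/144
3j²(2 3 5; 0 0 0) = Δ·Π!·Σ² = 10/231  (sign -1)
sum: t=0:+1/4320 = 1/4320
3j²(2 3 5; 1 -3 2) = Δ·Π!·Σ² = 1/330  (sign -1)
combine: 4πI² = 385·10/231·1/330 = 5/99
take √, sign +1: I = 0.06339609

0.063396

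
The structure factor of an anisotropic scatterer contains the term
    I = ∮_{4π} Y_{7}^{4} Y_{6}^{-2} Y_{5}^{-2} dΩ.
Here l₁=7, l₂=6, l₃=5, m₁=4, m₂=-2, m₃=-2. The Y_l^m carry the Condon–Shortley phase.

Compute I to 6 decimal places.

0.116075

Rules hold: Σm=0, L=18 even, 1≤5≤13.
N = 15·13·11 = 2145
Δ = 8!·6!·4!/19! = 1/174594420
Racah Σ t=2..6: t=2:+1/4147200 t=3:−1/207360 t=4:+1/82944 t=5:−1/207360 t=6:+1/4147200 = 1/345600
⇒ 3j(7 6 5; 0 0 0)² = 420/46189, sgn -1
Racah Σ t=0..3: t=0:+1/34836480 t=1:−1/1451520 t=2:+1/691200 t=3:−1/3110400 = 1/2150400
⇒ 3j(7 6 5; 4 -2 -2)² = 729/83980, sgn -1
4πI² = N·(3j₀)²·(3jₘ)² = 229635/1356277
I = +1·√(0.169313/4π) = 0.11607533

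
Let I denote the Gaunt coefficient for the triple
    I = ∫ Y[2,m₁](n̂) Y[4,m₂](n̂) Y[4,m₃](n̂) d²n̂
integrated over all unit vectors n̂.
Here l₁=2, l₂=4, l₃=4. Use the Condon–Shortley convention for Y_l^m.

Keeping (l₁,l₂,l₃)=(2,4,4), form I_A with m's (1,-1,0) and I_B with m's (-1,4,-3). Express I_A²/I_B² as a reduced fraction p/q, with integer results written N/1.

5/98

Shared (l₁,l₂,l₃)=(2,4,4): N and (l;000)² cancel in I_A²/I_B².
A: Δ = 2!·2!·6!/11! = 1/13860; Racah Σ t=0..1: t=0:+1/72 t=1:−1/96 = 1/288; ⇒ 3j(2 4 4; 1 -1 0)² = 1/462, sgn +1
B: Δ = 2!·2!·6!/11! = 1/13860; Racah Σ t=2..2: t=2:+1/1440 = 1/1440; ⇒ 3j(2 4 4; -1 4 -3)² = 7/165, sgn -1
I_A²/I_B² = (1/462)/(7/165) = 5/98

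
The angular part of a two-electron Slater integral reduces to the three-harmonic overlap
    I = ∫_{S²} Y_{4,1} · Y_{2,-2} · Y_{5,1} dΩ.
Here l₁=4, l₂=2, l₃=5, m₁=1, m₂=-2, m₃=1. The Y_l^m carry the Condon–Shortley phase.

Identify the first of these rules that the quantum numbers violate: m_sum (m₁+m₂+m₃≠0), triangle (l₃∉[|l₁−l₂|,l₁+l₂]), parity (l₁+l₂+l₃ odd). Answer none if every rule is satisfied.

parity

Σmᵢ = 0  ✓
l₃∈[|l₁−l₂|,l₁+l₂]=[2,6], have l₃=5  ✓
Σlᵢ = 11 ⇒ odd  ✗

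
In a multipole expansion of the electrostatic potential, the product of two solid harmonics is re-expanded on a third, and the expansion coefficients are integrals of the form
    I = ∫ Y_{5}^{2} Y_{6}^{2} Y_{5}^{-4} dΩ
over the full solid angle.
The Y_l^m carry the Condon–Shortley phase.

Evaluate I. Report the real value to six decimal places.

Rules hold: Σm=0, L=16 even, 1≤5≤11.
N = 11·13·11 = 1573
Δ = 6!·4!·6!/17! = 1/28588560
Racah Σ t=1..5: t=1:−1/345600 t=2:+1/13824 t=3:−1/5184 t=4:+1/13824 t=5:−1/345600 = -7/129600
⇒ 3j(5 6 5; 0 0 0)² = 80/7293, sgn +1
Racah Σ t=2..3: t=2:+1/207360 t=3:−1/103680 = -1/207360
⇒ 3j(5 6 5; 2 2 -4)² = 21/2431, sgn +1
4πI² = N·(3j₀)²·(3jₘ)² = 560/3757
I = +1·√(0.149055/4π) = 0.10891018

0.108910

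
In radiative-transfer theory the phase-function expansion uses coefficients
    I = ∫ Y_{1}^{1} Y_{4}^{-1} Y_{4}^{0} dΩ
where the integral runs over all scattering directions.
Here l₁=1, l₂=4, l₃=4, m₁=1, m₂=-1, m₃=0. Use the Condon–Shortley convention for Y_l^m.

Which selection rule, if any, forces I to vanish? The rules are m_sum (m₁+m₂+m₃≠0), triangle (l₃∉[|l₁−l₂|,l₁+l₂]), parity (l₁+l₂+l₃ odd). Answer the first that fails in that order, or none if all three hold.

parity

Σmᵢ = 0  ✓
l₃∈[|l₁−l₂|,l₁+l₂]=[3,5], have l₃=4  ✓
Σlᵢ = 9 ⇒ odd  ✗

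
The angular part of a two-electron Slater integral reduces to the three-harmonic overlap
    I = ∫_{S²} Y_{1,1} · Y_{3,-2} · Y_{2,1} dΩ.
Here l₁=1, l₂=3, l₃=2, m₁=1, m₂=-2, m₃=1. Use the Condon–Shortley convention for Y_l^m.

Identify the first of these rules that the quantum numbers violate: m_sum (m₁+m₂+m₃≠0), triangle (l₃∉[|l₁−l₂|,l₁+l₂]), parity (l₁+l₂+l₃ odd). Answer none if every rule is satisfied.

m₁+m₂+m₃ = 1 − 2 + 1 = 0  ✓
triangle: |1−3|=2 ≤ l₃=2 ≤ 1+3=4  ✓
parity: l₁+l₂+l₃ = 6 is even  ✓

none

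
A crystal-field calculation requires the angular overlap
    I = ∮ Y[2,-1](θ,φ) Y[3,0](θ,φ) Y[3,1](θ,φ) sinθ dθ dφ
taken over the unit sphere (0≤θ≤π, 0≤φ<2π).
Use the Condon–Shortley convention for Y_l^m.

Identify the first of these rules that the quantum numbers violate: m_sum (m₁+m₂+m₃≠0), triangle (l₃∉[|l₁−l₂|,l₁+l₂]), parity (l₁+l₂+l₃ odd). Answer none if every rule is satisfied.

none

m₁+m₂+m₃ = -1 + 0 + 1 = 0  ✓
triangle: |2−3|=1 ≤ l₃=3 ≤ 2+3=5  ✓
parity: l₁+l₂+l₃ = 8 is even  ✓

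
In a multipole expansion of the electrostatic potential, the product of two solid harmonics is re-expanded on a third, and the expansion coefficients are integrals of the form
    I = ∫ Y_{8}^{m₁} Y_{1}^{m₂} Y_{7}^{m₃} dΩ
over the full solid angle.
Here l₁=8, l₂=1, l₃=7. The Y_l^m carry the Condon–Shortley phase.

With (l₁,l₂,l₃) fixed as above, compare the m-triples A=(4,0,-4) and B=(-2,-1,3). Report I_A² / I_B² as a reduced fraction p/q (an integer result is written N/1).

16/5

l's match ⇒ only the (l;m) 3-j factors differ between A and B.
A: triangle coeff Δ(8,1,7) = 1/2040; Σ_t [1,1]: t=1:−1/239500800 = -1/239500800; (3j)²=2/85 [(8 1 7; 4 0 -4)], sign=+1
B: triangle coeff Δ(8,1,7) = 1/2040; Σ_t [0,0]: t=0:+1/174182400 = 1/174182400; (3j)²=1/136 [(8 1 7; -2 -1 3)], sign=+1
I_A²/I_B² = (2/85)/(1/136) = 16/5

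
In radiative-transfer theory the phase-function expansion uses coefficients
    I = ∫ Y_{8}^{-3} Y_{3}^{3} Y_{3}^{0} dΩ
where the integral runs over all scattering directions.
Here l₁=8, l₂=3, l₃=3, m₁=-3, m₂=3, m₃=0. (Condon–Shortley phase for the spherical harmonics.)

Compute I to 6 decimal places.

triangle: need 5≤l₃≤11, have 3; I=0

0.000000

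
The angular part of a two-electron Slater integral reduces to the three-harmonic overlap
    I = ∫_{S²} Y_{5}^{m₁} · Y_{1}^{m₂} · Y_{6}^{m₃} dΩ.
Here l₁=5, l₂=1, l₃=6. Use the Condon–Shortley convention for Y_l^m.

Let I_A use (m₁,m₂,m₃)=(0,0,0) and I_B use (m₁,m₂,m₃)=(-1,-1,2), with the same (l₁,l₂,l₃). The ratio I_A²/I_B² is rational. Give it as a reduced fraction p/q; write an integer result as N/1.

9/7

Same 5,1,6: normalisation and zero-m 3j drop out of the ratio.
A: Δ: 0! 10! 2! / 13! → 1/858; sum: t=0:+1/14400 = 1/14400; 3j²(5 1 6; 0 0 0) = Δ·Π!·Σ² = 6/143  (sign +1)
B: Δ: 0! 10! 2! / 13! → 1/858; sum: t=0:+1/34560 = 1/34560; 3j²(5 1 6; -1 -1 2) = Δ·Π!·Σ² = 14/429  (sign +1)
I_A²/I_B² = (6/143)/(14/429) = 9/7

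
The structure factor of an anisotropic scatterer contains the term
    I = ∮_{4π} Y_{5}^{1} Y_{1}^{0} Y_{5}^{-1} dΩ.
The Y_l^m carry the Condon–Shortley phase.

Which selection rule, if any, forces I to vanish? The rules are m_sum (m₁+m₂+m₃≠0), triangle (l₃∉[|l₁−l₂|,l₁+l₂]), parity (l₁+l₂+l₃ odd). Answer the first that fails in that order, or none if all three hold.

parity

Σmᵢ = 0  ✓
l₃∈[|l₁−l₂|,l₁+l₂]=[4,6], have l₃=5  ✓
Σlᵢ = 11 ⇒ odd  ✗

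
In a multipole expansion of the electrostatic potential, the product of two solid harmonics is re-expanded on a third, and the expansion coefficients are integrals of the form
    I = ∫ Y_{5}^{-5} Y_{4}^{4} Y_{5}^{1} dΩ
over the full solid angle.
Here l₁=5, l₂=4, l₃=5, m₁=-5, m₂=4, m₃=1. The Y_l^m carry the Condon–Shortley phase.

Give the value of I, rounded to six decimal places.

-0.075170

m-sum 0 ✓  L=14 even ✓  1≤5≤9 ✓
Π(2lᵢ+1) = 11×9×11 = 1089
triangle coeff Δ(5,4,5) = 1/3153150
Σ_t [0,4]: t=0:+1/69120 t=1:−1/1728 t=2:+1/576 t=3:−1/1728 t=4:+1/69120 = 7/11520
(3j)²=2/143 [(5 4 5; 0 0 0)], sign=-1
Σ_t [4,4]: t=4:+1/414720 = 1/414720
(3j)²=2/429 [(5 4 5; -5 4 1)], sign=+1
⇒ 4πI² = 12/169
I = (-1)√(12/169/(4π)) = -0.07516962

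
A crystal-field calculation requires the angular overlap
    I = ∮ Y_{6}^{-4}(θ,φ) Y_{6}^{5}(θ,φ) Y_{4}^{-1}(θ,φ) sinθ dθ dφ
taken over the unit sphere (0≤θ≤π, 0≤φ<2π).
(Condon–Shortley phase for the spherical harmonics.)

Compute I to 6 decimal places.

0.047465

Rules hold: Σm=0, L=16 even, 0≤4≤12.
N = 13·13·9 = 1521
Δ = 8!·4!·4!/17! = 1/15315300
Racah Σ t=2..6: t=2:+1/829440 t=3:−1/25920 t=4:+1/9216 t=5:−1/25920 t=6:+1/829440 = 7/207360
⇒ 3j(6 6 4; 0 0 0)² = 28/2431, sgn +1
Racah Σ t=7..8: t=7:−1/725760 t=8:+1/967680 = -1/2903040
⇒ 3j(6 6 4; -4 5 -1)² = 5/3094, sgn +1
4πI² = N·(3j₀)²·(3jₘ)² = 90/3179
I = +1·√(0.0283108/4π) = 0.04746473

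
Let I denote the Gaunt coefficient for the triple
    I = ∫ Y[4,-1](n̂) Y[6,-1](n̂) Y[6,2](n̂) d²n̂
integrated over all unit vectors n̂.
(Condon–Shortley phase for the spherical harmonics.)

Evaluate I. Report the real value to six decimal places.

0.113069

m-sum 0 ✓  L=16 even ✓  2≤6≤10 ✓
Π(2lᵢ+1) = 9×13×13 = 1521
triangle coeff Δ(4,6,6) = 1/15315300
Σ_t [0,4]: t=0:+1/829440 t=1:−1/25920 t=2:+1/9216 t=3:−1/25920 t=4:+1/829440 = 7/207360
(3j)²=28/2431 [(4 6 6; 0 0 0)], sign=+1
Σ_t [1,4]: t=1:−1/82944 t=2:+1/17280 t=3:−1/34560 t=4:+1/725760 = 53/2903040
(3j)²=2809/306306 [(4 6 6; -1 -1 2)], sign=+1
⇒ 4πI² = 5618/34969
I = (+1)√(5618/34969/(4π)) = 0.11306920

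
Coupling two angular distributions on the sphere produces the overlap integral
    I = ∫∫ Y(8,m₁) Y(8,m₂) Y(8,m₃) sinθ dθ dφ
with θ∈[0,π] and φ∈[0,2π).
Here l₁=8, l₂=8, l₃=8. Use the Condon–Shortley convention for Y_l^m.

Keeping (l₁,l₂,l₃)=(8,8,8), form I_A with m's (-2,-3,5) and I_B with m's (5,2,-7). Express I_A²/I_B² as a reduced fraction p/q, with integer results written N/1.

7/39

Shared (l₁,l₂,l₃)=(8,8,8): N and (l;000)² cancel in I_A²/I_B².
A: Δ = 8!·8!·8!/25! = 1/236637794250; Racah Σ t=2..5: t=2:+1/41803776000 t=3:−1/5225472000 t=4:+1/4180377600 t=5:−1/20901888000 = 1/41803776000; ⇒ 3j(8 8 8; -2 -3 5)² = 42/37145, sgn -1
B: Δ = 8!·8!·8!/25! = 1/236637794250; Racah Σ t=2..3: t=2:+1/292626432000 t=3:−1/146313216000 = -1/292626432000; ⇒ 3j(8 8 8; 5 2 -7)² = 234/37145, sgn +1
I_A²/I_B² = (42/37145)/(234/37145) = 7/39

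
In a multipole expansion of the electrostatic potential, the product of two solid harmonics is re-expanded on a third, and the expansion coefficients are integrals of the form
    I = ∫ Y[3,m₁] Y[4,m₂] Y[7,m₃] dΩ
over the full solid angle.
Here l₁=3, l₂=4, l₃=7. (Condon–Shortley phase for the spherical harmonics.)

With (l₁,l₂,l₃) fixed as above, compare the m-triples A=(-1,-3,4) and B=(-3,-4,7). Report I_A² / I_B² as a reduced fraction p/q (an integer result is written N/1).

30/91

Same 3,4,7: normalisation and zero-m 3j drop out of the ratio.
A: Δ: 0! 6! 8! / 15! → 1/45045; sum: t=0:+1/241920 = 1/241920; 3j²(3 4 7; -1 -3 4) = Δ·Π!·Σ² = 2/91  (sign -1)
B: Δ: 0! 6! 8! / 15! → 1/45045; sum: t=0:+1/29030400 = 1/29030400; 3j²(3 4 7; -3 -4 7) = Δ·Π!·Σ² = 1/15  (sign +1)
I_A²/I_B² = (2/91)/(1/15) = 30/91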